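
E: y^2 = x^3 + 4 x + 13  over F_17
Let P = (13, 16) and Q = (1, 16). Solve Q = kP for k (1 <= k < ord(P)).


Enumerate multiples of P until we hit Q = (1, 16):
  1P = (13, 16)
  2P = (4, 5)
  3P = (8, 9)
  4P = (0, 9)
  5P = (6, 10)
  6P = (14, 5)
  7P = (9, 8)
  8P = (16, 12)
  9P = (3, 16)
  10P = (1, 1)
  11P = (12, 15)
  12P = (10, 4)
  13P = (10, 13)
  14P = (12, 2)
  15P = (1, 16)
Match found at i = 15.

k = 15


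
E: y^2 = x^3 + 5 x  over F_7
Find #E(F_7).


For each x in F_7, count y with y^2 = x^3 + 5 x + 0 mod 7:
  x = 0: RHS = 0, y in [0]  -> 1 point(s)
  x = 2: RHS = 4, y in [2, 5]  -> 2 point(s)
  x = 3: RHS = 0, y in [0]  -> 1 point(s)
  x = 4: RHS = 0, y in [0]  -> 1 point(s)
  x = 6: RHS = 1, y in [1, 6]  -> 2 point(s)
Affine points: 7. Add the point at infinity: total = 8.

#E(F_7) = 8


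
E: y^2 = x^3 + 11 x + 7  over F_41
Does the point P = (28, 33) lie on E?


Check whether y^2 = x^3 + 11 x + 7 (mod 41) for (x, y) = (28, 33).
LHS: y^2 = 33^2 mod 41 = 23
RHS: x^3 + 11 x + 7 = 28^3 + 11*28 + 7 mod 41 = 4
LHS != RHS

No, not on the curve


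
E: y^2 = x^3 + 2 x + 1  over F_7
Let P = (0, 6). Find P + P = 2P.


Doubling: s = (3 x1^2 + a) / (2 y1)
s = (3*0^2 + 2) / (2*6) mod 7 = 6
x3 = s^2 - 2 x1 mod 7 = 6^2 - 2*0 = 1
y3 = s (x1 - x3) - y1 mod 7 = 6 * (0 - 1) - 6 = 2

2P = (1, 2)


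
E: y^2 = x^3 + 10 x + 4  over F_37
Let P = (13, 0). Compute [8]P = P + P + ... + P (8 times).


k = 8 = 1000_2 (binary, LSB first: 0001)
Double-and-add from P = (13, 0):
  bit 0 = 0: acc unchanged = O
  bit 1 = 0: acc unchanged = O
  bit 2 = 0: acc unchanged = O
  bit 3 = 1: acc = O + O = O

8P = O


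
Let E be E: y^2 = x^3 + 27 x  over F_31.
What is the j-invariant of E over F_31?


Delta = -16(4 a^3 + 27 b^2) mod 31 = 4
-1728 * (4 a)^3 = -1728 * (4*27)^3 mod 31 = 30
j = 30 * 4^(-1) mod 31 = 23

j = 23 (mod 31)


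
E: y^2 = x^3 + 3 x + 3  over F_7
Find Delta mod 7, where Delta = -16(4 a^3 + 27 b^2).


4 a^3 + 27 b^2 = 4*3^3 + 27*3^2 = 108 + 243 = 351
Delta = -16 * (351) = -5616
Delta mod 7 = 5

Delta = 5 (mod 7)


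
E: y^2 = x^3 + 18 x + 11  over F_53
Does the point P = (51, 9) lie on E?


Check whether y^2 = x^3 + 18 x + 11 (mod 53) for (x, y) = (51, 9).
LHS: y^2 = 9^2 mod 53 = 28
RHS: x^3 + 18 x + 11 = 51^3 + 18*51 + 11 mod 53 = 20
LHS != RHS

No, not on the curve


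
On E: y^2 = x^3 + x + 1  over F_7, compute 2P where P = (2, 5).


k = 2 = 10_2 (binary, LSB first: 01)
Double-and-add from P = (2, 5):
  bit 0 = 0: acc unchanged = O
  bit 1 = 1: acc = O + (0, 6) = (0, 6)

2P = (0, 6)


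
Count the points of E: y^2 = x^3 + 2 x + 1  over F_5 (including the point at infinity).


For each x in F_5, count y with y^2 = x^3 + 2 x + 1 mod 5:
  x = 0: RHS = 1, y in [1, 4]  -> 2 point(s)
  x = 1: RHS = 4, y in [2, 3]  -> 2 point(s)
  x = 3: RHS = 4, y in [2, 3]  -> 2 point(s)
Affine points: 6. Add the point at infinity: total = 7.

#E(F_5) = 7


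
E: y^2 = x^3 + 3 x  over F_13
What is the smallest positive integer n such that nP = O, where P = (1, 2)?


Compute successive multiples of P until we hit O:
  1P = (1, 2)
  2P = (10, 4)
  3P = (12, 10)
  4P = (3, 6)
  5P = (0, 0)
  6P = (3, 7)
  7P = (12, 3)
  8P = (10, 9)
  ... (continuing to 10P)
  10P = O

ord(P) = 10


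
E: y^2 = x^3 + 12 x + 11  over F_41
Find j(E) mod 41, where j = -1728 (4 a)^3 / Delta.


Delta = -16(4 a^3 + 27 b^2) mod 41 = 29
-1728 * (4 a)^3 = -1728 * (4*12)^3 mod 41 = 33
j = 33 * 29^(-1) mod 41 = 28

j = 28 (mod 41)


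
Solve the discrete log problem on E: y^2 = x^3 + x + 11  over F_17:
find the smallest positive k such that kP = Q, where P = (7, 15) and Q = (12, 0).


Enumerate multiples of P until we hit Q = (12, 0):
  1P = (7, 15)
  2P = (12, 0)
Match found at i = 2.

k = 2


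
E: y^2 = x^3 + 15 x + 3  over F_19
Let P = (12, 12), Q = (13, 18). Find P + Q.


P != Q, so use the chord formula.
s = (y2 - y1) / (x2 - x1) = (6) / (1) mod 19 = 6
x3 = s^2 - x1 - x2 mod 19 = 6^2 - 12 - 13 = 11
y3 = s (x1 - x3) - y1 mod 19 = 6 * (12 - 11) - 12 = 13

P + Q = (11, 13)


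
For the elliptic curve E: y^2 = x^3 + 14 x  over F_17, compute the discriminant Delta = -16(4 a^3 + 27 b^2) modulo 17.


4 a^3 + 27 b^2 = 4*14^3 + 27*0^2 = 10976 + 0 = 10976
Delta = -16 * (10976) = -175616
Delta mod 17 = 11

Delta = 11 (mod 17)


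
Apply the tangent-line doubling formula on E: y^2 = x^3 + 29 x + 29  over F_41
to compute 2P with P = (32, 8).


Doubling: s = (3 x1^2 + a) / (2 y1)
s = (3*32^2 + 29) / (2*8) mod 41 = 17
x3 = s^2 - 2 x1 mod 41 = 17^2 - 2*32 = 20
y3 = s (x1 - x3) - y1 mod 41 = 17 * (32 - 20) - 8 = 32

2P = (20, 32)


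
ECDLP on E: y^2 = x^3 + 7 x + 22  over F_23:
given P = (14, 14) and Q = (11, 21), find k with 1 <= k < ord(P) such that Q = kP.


Enumerate multiples of P until we hit Q = (11, 21):
  1P = (14, 14)
  2P = (11, 21)
Match found at i = 2.

k = 2


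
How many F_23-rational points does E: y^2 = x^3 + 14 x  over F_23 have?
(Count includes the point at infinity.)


For each x in F_23, count y with y^2 = x^3 + 14 x + 0 mod 23:
  x = 0: RHS = 0, y in [0]  -> 1 point(s)
  x = 2: RHS = 13, y in [6, 17]  -> 2 point(s)
  x = 3: RHS = 0, y in [0]  -> 1 point(s)
  x = 6: RHS = 1, y in [1, 22]  -> 2 point(s)
  x = 7: RHS = 4, y in [2, 21]  -> 2 point(s)
  x = 8: RHS = 3, y in [7, 16]  -> 2 point(s)
  x = 9: RHS = 4, y in [2, 21]  -> 2 point(s)
  x = 10: RHS = 13, y in [6, 17]  -> 2 point(s)
  x = 11: RHS = 13, y in [6, 17]  -> 2 point(s)
  x = 18: RHS = 12, y in [9, 14]  -> 2 point(s)
  x = 19: RHS = 18, y in [8, 15]  -> 2 point(s)
  x = 20: RHS = 0, y in [0]  -> 1 point(s)
  x = 22: RHS = 8, y in [10, 13]  -> 2 point(s)
Affine points: 23. Add the point at infinity: total = 24.

#E(F_23) = 24


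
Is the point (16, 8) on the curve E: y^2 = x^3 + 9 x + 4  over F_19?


Check whether y^2 = x^3 + 9 x + 4 (mod 19) for (x, y) = (16, 8).
LHS: y^2 = 8^2 mod 19 = 7
RHS: x^3 + 9 x + 4 = 16^3 + 9*16 + 4 mod 19 = 7
LHS = RHS

Yes, on the curve


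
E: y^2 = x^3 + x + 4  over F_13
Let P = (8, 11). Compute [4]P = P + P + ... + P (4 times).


k = 4 = 100_2 (binary, LSB first: 001)
Double-and-add from P = (8, 11):
  bit 0 = 0: acc unchanged = O
  bit 1 = 0: acc unchanged = O
  bit 2 = 1: acc = O + (0, 11) = (0, 11)

4P = (0, 11)


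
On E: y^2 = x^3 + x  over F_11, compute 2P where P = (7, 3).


Doubling: s = (3 x1^2 + a) / (2 y1)
s = (3*7^2 + 1) / (2*3) mod 11 = 10
x3 = s^2 - 2 x1 mod 11 = 10^2 - 2*7 = 9
y3 = s (x1 - x3) - y1 mod 11 = 10 * (7 - 9) - 3 = 10

2P = (9, 10)


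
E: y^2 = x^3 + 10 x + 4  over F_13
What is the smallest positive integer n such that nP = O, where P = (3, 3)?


Compute successive multiples of P until we hit O:
  1P = (3, 3)
  2P = (10, 8)
  3P = (9, 2)
  4P = (5, 6)
  5P = (4, 2)
  6P = (7, 1)
  7P = (0, 2)
  8P = (0, 11)
  ... (continuing to 15P)
  15P = O

ord(P) = 15


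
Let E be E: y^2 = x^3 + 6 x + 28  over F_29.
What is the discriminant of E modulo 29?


4 a^3 + 27 b^2 = 4*6^3 + 27*28^2 = 864 + 21168 = 22032
Delta = -16 * (22032) = -352512
Delta mod 29 = 12

Delta = 12 (mod 29)


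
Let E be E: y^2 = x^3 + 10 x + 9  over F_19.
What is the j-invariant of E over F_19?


Delta = -16(4 a^3 + 27 b^2) mod 19 = 17
-1728 * (4 a)^3 = -1728 * (4*10)^3 mod 19 = 8
j = 8 * 17^(-1) mod 19 = 15

j = 15 (mod 19)


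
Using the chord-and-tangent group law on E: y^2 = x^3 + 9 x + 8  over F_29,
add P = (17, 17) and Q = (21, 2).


P != Q, so use the chord formula.
s = (y2 - y1) / (x2 - x1) = (14) / (4) mod 29 = 18
x3 = s^2 - x1 - x2 mod 29 = 18^2 - 17 - 21 = 25
y3 = s (x1 - x3) - y1 mod 29 = 18 * (17 - 25) - 17 = 13

P + Q = (25, 13)


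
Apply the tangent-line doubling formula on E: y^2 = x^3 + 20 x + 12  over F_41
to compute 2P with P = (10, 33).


Doubling: s = (3 x1^2 + a) / (2 y1)
s = (3*10^2 + 20) / (2*33) mod 41 = 21
x3 = s^2 - 2 x1 mod 41 = 21^2 - 2*10 = 11
y3 = s (x1 - x3) - y1 mod 41 = 21 * (10 - 11) - 33 = 28

2P = (11, 28)


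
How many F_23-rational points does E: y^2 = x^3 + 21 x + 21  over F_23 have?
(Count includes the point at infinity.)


For each x in F_23, count y with y^2 = x^3 + 21 x + 21 mod 23:
  x = 2: RHS = 2, y in [5, 18]  -> 2 point(s)
  x = 4: RHS = 8, y in [10, 13]  -> 2 point(s)
  x = 6: RHS = 18, y in [8, 15]  -> 2 point(s)
  x = 10: RHS = 12, y in [9, 14]  -> 2 point(s)
  x = 12: RHS = 0, y in [0]  -> 1 point(s)
  x = 14: RHS = 0, y in [0]  -> 1 point(s)
  x = 15: RHS = 8, y in [10, 13]  -> 2 point(s)
  x = 17: RHS = 1, y in [1, 22]  -> 2 point(s)
  x = 20: RHS = 0, y in [0]  -> 1 point(s)
Affine points: 15. Add the point at infinity: total = 16.

#E(F_23) = 16


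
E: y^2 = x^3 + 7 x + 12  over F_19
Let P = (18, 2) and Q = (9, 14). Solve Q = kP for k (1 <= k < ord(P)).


Enumerate multiples of P until we hit Q = (9, 14):
  1P = (18, 2)
  2P = (13, 1)
  3P = (4, 16)
  4P = (17, 16)
  5P = (9, 5)
  6P = (9, 14)
Match found at i = 6.

k = 6


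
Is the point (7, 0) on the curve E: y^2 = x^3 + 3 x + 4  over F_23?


Check whether y^2 = x^3 + 3 x + 4 (mod 23) for (x, y) = (7, 0).
LHS: y^2 = 0^2 mod 23 = 0
RHS: x^3 + 3 x + 4 = 7^3 + 3*7 + 4 mod 23 = 0
LHS = RHS

Yes, on the curve


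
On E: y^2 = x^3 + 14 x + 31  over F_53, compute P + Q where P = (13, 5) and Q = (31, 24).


P != Q, so use the chord formula.
s = (y2 - y1) / (x2 - x1) = (19) / (18) mod 53 = 4
x3 = s^2 - x1 - x2 mod 53 = 4^2 - 13 - 31 = 25
y3 = s (x1 - x3) - y1 mod 53 = 4 * (13 - 25) - 5 = 0

P + Q = (25, 0)


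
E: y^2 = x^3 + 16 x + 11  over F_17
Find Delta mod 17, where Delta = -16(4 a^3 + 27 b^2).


4 a^3 + 27 b^2 = 4*16^3 + 27*11^2 = 16384 + 3267 = 19651
Delta = -16 * (19651) = -314416
Delta mod 17 = 16

Delta = 16 (mod 17)


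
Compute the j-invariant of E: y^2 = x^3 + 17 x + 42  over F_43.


Delta = -16(4 a^3 + 27 b^2) mod 43 = 25
-1728 * (4 a)^3 = -1728 * (4*17)^3 mod 43 = 1
j = 1 * 25^(-1) mod 43 = 31

j = 31 (mod 43)


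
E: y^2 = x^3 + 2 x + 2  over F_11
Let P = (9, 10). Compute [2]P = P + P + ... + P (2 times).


k = 2 = 10_2 (binary, LSB first: 01)
Double-and-add from P = (9, 10):
  bit 0 = 0: acc unchanged = O
  bit 1 = 1: acc = O + (9, 1) = (9, 1)

2P = (9, 1)


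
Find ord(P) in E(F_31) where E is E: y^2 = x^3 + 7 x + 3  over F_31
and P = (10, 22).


Compute successive multiples of P until we hit O:
  1P = (10, 22)
  2P = (5, 15)
  3P = (13, 11)
  4P = (18, 28)
  5P = (21, 24)
  6P = (9, 12)
  7P = (19, 12)
  8P = (4, 23)
  ... (continuing to 27P)
  27P = O

ord(P) = 27


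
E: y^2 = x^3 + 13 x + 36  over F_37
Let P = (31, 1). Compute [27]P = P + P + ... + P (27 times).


k = 27 = 11011_2 (binary, LSB first: 11011)
Double-and-add from P = (31, 1):
  bit 0 = 1: acc = O + (31, 1) = (31, 1)
  bit 1 = 1: acc = (31, 1) + (0, 6) = (18, 16)
  bit 2 = 0: acc unchanged = (18, 16)
  bit 3 = 1: acc = (18, 16) + (28, 2) = (27, 4)
  bit 4 = 1: acc = (27, 4) + (7, 10) = (19, 1)

27P = (19, 1)


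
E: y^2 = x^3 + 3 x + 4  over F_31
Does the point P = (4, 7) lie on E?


Check whether y^2 = x^3 + 3 x + 4 (mod 31) for (x, y) = (4, 7).
LHS: y^2 = 7^2 mod 31 = 18
RHS: x^3 + 3 x + 4 = 4^3 + 3*4 + 4 mod 31 = 18
LHS = RHS

Yes, on the curve


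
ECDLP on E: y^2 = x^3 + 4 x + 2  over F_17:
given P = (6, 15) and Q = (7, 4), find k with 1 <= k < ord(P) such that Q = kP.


Enumerate multiples of P until we hit Q = (7, 4):
  1P = (6, 15)
  2P = (7, 13)
  3P = (8, 6)
  4P = (2, 1)
  5P = (0, 6)
  6P = (9, 6)
  7P = (11, 0)
  8P = (9, 11)
  9P = (0, 11)
  10P = (2, 16)
  11P = (8, 11)
  12P = (7, 4)
Match found at i = 12.

k = 12


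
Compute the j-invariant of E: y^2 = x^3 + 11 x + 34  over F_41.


Delta = -16(4 a^3 + 27 b^2) mod 41 = 2
-1728 * (4 a)^3 = -1728 * (4*11)^3 mod 41 = 2
j = 2 * 2^(-1) mod 41 = 1

j = 1 (mod 41)


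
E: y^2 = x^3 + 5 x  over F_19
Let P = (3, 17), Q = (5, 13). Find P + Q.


P != Q, so use the chord formula.
s = (y2 - y1) / (x2 - x1) = (15) / (2) mod 19 = 17
x3 = s^2 - x1 - x2 mod 19 = 17^2 - 3 - 5 = 15
y3 = s (x1 - x3) - y1 mod 19 = 17 * (3 - 15) - 17 = 7

P + Q = (15, 7)


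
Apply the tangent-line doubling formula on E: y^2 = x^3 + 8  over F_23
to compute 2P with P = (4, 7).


Doubling: s = (3 x1^2 + a) / (2 y1)
s = (3*4^2 + 0) / (2*7) mod 23 = 10
x3 = s^2 - 2 x1 mod 23 = 10^2 - 2*4 = 0
y3 = s (x1 - x3) - y1 mod 23 = 10 * (4 - 0) - 7 = 10

2P = (0, 10)


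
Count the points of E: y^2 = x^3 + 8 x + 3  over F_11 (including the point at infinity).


For each x in F_11, count y with y^2 = x^3 + 8 x + 3 mod 11:
  x = 0: RHS = 3, y in [5, 6]  -> 2 point(s)
  x = 1: RHS = 1, y in [1, 10]  -> 2 point(s)
  x = 2: RHS = 5, y in [4, 7]  -> 2 point(s)
  x = 4: RHS = 0, y in [0]  -> 1 point(s)
  x = 5: RHS = 3, y in [5, 6]  -> 2 point(s)
  x = 6: RHS = 3, y in [5, 6]  -> 2 point(s)
  x = 9: RHS = 1, y in [1, 10]  -> 2 point(s)
  x = 10: RHS = 5, y in [4, 7]  -> 2 point(s)
Affine points: 15. Add the point at infinity: total = 16.

#E(F_11) = 16


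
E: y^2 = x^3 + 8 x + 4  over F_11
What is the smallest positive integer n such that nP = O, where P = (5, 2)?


Compute successive multiples of P until we hit O:
  1P = (5, 2)
  2P = (6, 2)
  3P = (0, 9)
  4P = (4, 1)
  5P = (3, 0)
  6P = (4, 10)
  7P = (0, 2)
  8P = (6, 9)
  ... (continuing to 10P)
  10P = O

ord(P) = 10


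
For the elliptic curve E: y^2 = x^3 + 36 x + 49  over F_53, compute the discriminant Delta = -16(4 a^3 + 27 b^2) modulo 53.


4 a^3 + 27 b^2 = 4*36^3 + 27*49^2 = 186624 + 64827 = 251451
Delta = -16 * (251451) = -4023216
Delta mod 53 = 14

Delta = 14 (mod 53)


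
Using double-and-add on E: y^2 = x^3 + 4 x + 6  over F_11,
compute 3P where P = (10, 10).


k = 3 = 11_2 (binary, LSB first: 11)
Double-and-add from P = (10, 10):
  bit 0 = 1: acc = O + (10, 10) = (10, 10)
  bit 1 = 1: acc = (10, 10) + (6, 9) = (4, 8)

3P = (4, 8)


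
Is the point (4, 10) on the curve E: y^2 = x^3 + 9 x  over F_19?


Check whether y^2 = x^3 + 9 x + 0 (mod 19) for (x, y) = (4, 10).
LHS: y^2 = 10^2 mod 19 = 5
RHS: x^3 + 9 x + 0 = 4^3 + 9*4 + 0 mod 19 = 5
LHS = RHS

Yes, on the curve


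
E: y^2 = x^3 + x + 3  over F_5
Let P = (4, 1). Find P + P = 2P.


Doubling: s = (3 x1^2 + a) / (2 y1)
s = (3*4^2 + 1) / (2*1) mod 5 = 2
x3 = s^2 - 2 x1 mod 5 = 2^2 - 2*4 = 1
y3 = s (x1 - x3) - y1 mod 5 = 2 * (4 - 1) - 1 = 0

2P = (1, 0)


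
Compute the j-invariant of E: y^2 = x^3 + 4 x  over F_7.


Delta = -16(4 a^3 + 27 b^2) mod 7 = 6
-1728 * (4 a)^3 = -1728 * (4*4)^3 mod 7 = 1
j = 1 * 6^(-1) mod 7 = 6

j = 6 (mod 7)


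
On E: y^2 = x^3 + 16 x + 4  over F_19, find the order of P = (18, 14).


Compute successive multiples of P until we hit O:
  1P = (18, 14)
  2P = (2, 5)
  3P = (8, 13)
  4P = (16, 9)
  5P = (15, 3)
  6P = (10, 9)
  7P = (0, 2)
  8P = (12, 9)
  ... (continuing to 18P)
  18P = O

ord(P) = 18


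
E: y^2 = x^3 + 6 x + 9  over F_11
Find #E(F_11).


For each x in F_11, count y with y^2 = x^3 + 6 x + 9 mod 11:
  x = 0: RHS = 9, y in [3, 8]  -> 2 point(s)
  x = 1: RHS = 5, y in [4, 7]  -> 2 point(s)
  x = 4: RHS = 9, y in [3, 8]  -> 2 point(s)
  x = 7: RHS = 9, y in [3, 8]  -> 2 point(s)
  x = 9: RHS = 0, y in [0]  -> 1 point(s)
Affine points: 9. Add the point at infinity: total = 10.

#E(F_11) = 10


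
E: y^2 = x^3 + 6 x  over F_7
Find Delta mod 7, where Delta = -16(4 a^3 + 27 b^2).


4 a^3 + 27 b^2 = 4*6^3 + 27*0^2 = 864 + 0 = 864
Delta = -16 * (864) = -13824
Delta mod 7 = 1

Delta = 1 (mod 7)


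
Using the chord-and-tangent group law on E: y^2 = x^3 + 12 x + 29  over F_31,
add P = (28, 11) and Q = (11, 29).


P != Q, so use the chord formula.
s = (y2 - y1) / (x2 - x1) = (18) / (14) mod 31 = 19
x3 = s^2 - x1 - x2 mod 31 = 19^2 - 28 - 11 = 12
y3 = s (x1 - x3) - y1 mod 31 = 19 * (28 - 12) - 11 = 14

P + Q = (12, 14)


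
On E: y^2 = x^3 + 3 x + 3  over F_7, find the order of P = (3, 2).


Compute successive multiples of P until we hit O:
  1P = (3, 2)
  2P = (3, 5)
  3P = O

ord(P) = 3


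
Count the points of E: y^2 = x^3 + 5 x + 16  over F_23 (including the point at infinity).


For each x in F_23, count y with y^2 = x^3 + 5 x + 16 mod 23:
  x = 0: RHS = 16, y in [4, 19]  -> 2 point(s)
  x = 3: RHS = 12, y in [9, 14]  -> 2 point(s)
  x = 4: RHS = 8, y in [10, 13]  -> 2 point(s)
  x = 6: RHS = 9, y in [3, 20]  -> 2 point(s)
  x = 7: RHS = 3, y in [7, 16]  -> 2 point(s)
  x = 8: RHS = 16, y in [4, 19]  -> 2 point(s)
  x = 9: RHS = 8, y in [10, 13]  -> 2 point(s)
  x = 10: RHS = 8, y in [10, 13]  -> 2 point(s)
  x = 13: RHS = 1, y in [1, 22]  -> 2 point(s)
  x = 14: RHS = 1, y in [1, 22]  -> 2 point(s)
  x = 15: RHS = 16, y in [4, 19]  -> 2 point(s)
  x = 16: RHS = 6, y in [11, 12]  -> 2 point(s)
  x = 17: RHS = 0, y in [0]  -> 1 point(s)
  x = 18: RHS = 4, y in [2, 21]  -> 2 point(s)
  x = 19: RHS = 1, y in [1, 22]  -> 2 point(s)
Affine points: 29. Add the point at infinity: total = 30.

#E(F_23) = 30


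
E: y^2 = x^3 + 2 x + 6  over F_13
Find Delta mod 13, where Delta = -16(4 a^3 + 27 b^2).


4 a^3 + 27 b^2 = 4*2^3 + 27*6^2 = 32 + 972 = 1004
Delta = -16 * (1004) = -16064
Delta mod 13 = 4

Delta = 4 (mod 13)


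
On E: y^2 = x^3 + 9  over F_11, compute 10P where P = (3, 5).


k = 10 = 1010_2 (binary, LSB first: 0101)
Double-and-add from P = (3, 5):
  bit 0 = 0: acc unchanged = O
  bit 1 = 1: acc = O + (8, 9) = (8, 9)
  bit 2 = 0: acc unchanged = (8, 9)
  bit 3 = 1: acc = (8, 9) + (0, 8) = (8, 2)

10P = (8, 2)


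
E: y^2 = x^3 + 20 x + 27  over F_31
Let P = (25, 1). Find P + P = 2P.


Doubling: s = (3 x1^2 + a) / (2 y1)
s = (3*25^2 + 20) / (2*1) mod 31 = 2
x3 = s^2 - 2 x1 mod 31 = 2^2 - 2*25 = 16
y3 = s (x1 - x3) - y1 mod 31 = 2 * (25 - 16) - 1 = 17

2P = (16, 17)


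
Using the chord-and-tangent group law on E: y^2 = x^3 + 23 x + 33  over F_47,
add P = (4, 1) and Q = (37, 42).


P != Q, so use the chord formula.
s = (y2 - y1) / (x2 - x1) = (41) / (33) mod 47 = 34
x3 = s^2 - x1 - x2 mod 47 = 34^2 - 4 - 37 = 34
y3 = s (x1 - x3) - y1 mod 47 = 34 * (4 - 34) - 1 = 13

P + Q = (34, 13)


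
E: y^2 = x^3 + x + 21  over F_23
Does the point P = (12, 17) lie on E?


Check whether y^2 = x^3 + 1 x + 21 (mod 23) for (x, y) = (12, 17).
LHS: y^2 = 17^2 mod 23 = 13
RHS: x^3 + 1 x + 21 = 12^3 + 1*12 + 21 mod 23 = 13
LHS = RHS

Yes, on the curve


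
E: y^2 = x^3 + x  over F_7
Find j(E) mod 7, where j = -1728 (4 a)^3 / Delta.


Delta = -16(4 a^3 + 27 b^2) mod 7 = 6
-1728 * (4 a)^3 = -1728 * (4*1)^3 mod 7 = 1
j = 1 * 6^(-1) mod 7 = 6

j = 6 (mod 7)


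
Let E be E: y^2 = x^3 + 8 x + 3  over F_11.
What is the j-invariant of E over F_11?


Delta = -16(4 a^3 + 27 b^2) mod 11 = 7
-1728 * (4 a)^3 = -1728 * (4*8)^3 mod 11 = 1
j = 1 * 7^(-1) mod 11 = 8

j = 8 (mod 11)


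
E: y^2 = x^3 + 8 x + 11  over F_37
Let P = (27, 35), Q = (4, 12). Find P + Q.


P != Q, so use the chord formula.
s = (y2 - y1) / (x2 - x1) = (14) / (14) mod 37 = 1
x3 = s^2 - x1 - x2 mod 37 = 1^2 - 27 - 4 = 7
y3 = s (x1 - x3) - y1 mod 37 = 1 * (27 - 7) - 35 = 22

P + Q = (7, 22)


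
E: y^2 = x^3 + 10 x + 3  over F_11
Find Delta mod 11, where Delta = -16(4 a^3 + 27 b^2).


4 a^3 + 27 b^2 = 4*10^3 + 27*3^2 = 4000 + 243 = 4243
Delta = -16 * (4243) = -67888
Delta mod 11 = 4

Delta = 4 (mod 11)


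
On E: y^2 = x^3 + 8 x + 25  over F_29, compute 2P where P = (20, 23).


k = 2 = 10_2 (binary, LSB first: 01)
Double-and-add from P = (20, 23):
  bit 0 = 0: acc unchanged = O
  bit 1 = 1: acc = O + (5, 4) = (5, 4)

2P = (5, 4)


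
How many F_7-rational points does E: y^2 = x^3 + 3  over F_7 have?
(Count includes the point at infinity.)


For each x in F_7, count y with y^2 = x^3 + 0 x + 3 mod 7:
  x = 1: RHS = 4, y in [2, 5]  -> 2 point(s)
  x = 2: RHS = 4, y in [2, 5]  -> 2 point(s)
  x = 3: RHS = 2, y in [3, 4]  -> 2 point(s)
  x = 4: RHS = 4, y in [2, 5]  -> 2 point(s)
  x = 5: RHS = 2, y in [3, 4]  -> 2 point(s)
  x = 6: RHS = 2, y in [3, 4]  -> 2 point(s)
Affine points: 12. Add the point at infinity: total = 13.

#E(F_7) = 13


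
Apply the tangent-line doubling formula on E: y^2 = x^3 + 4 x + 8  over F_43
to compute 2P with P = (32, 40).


Doubling: s = (3 x1^2 + a) / (2 y1)
s = (3*32^2 + 4) / (2*40) mod 43 = 32
x3 = s^2 - 2 x1 mod 43 = 32^2 - 2*32 = 14
y3 = s (x1 - x3) - y1 mod 43 = 32 * (32 - 14) - 40 = 20

2P = (14, 20)


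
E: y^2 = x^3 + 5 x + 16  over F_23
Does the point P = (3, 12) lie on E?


Check whether y^2 = x^3 + 5 x + 16 (mod 23) for (x, y) = (3, 12).
LHS: y^2 = 12^2 mod 23 = 6
RHS: x^3 + 5 x + 16 = 3^3 + 5*3 + 16 mod 23 = 12
LHS != RHS

No, not on the curve


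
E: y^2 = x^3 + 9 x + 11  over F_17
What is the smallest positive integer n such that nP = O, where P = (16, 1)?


Compute successive multiples of P until we hit O:
  1P = (16, 1)
  2P = (4, 3)
  3P = (6, 3)
  4P = (10, 8)
  5P = (7, 14)
  6P = (7, 3)
  7P = (10, 9)
  8P = (6, 14)
  ... (continuing to 11P)
  11P = O

ord(P) = 11


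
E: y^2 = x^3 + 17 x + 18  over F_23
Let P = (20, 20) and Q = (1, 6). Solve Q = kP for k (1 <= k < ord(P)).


Enumerate multiples of P until we hit Q = (1, 6):
  1P = (20, 20)
  2P = (1, 17)
  3P = (4, 14)
  4P = (11, 15)
  5P = (19, 1)
  6P = (0, 15)
  7P = (16, 4)
  8P = (3, 2)
  9P = (9, 16)
  10P = (12, 8)
  11P = (22, 0)
  12P = (12, 15)
  13P = (9, 7)
  14P = (3, 21)
  15P = (16, 19)
  16P = (0, 8)
  17P = (19, 22)
  18P = (11, 8)
  19P = (4, 9)
  20P = (1, 6)
Match found at i = 20.

k = 20


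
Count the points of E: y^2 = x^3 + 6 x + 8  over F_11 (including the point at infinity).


For each x in F_11, count y with y^2 = x^3 + 6 x + 8 mod 11:
  x = 1: RHS = 4, y in [2, 9]  -> 2 point(s)
  x = 3: RHS = 9, y in [3, 8]  -> 2 point(s)
  x = 5: RHS = 9, y in [3, 8]  -> 2 point(s)
  x = 10: RHS = 1, y in [1, 10]  -> 2 point(s)
Affine points: 8. Add the point at infinity: total = 9.

#E(F_11) = 9


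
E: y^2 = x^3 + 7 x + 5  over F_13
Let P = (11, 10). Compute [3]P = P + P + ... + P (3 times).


k = 3 = 11_2 (binary, LSB first: 11)
Double-and-add from P = (11, 10):
  bit 0 = 1: acc = O + (11, 10) = (11, 10)
  bit 1 = 1: acc = (11, 10) + (5, 10) = (10, 3)

3P = (10, 3)


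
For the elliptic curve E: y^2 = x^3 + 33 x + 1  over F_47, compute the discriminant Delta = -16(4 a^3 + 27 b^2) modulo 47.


4 a^3 + 27 b^2 = 4*33^3 + 27*1^2 = 143748 + 27 = 143775
Delta = -16 * (143775) = -2300400
Delta mod 47 = 15

Delta = 15 (mod 47)


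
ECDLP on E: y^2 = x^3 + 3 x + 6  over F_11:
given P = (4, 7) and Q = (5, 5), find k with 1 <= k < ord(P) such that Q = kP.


Enumerate multiples of P until we hit Q = (5, 5):
  1P = (4, 7)
  2P = (6, 3)
  3P = (5, 6)
  4P = (3, 3)
  5P = (9, 6)
  6P = (2, 8)
  7P = (8, 6)
  8P = (8, 5)
  9P = (2, 3)
  10P = (9, 5)
  11P = (3, 8)
  12P = (5, 5)
Match found at i = 12.

k = 12


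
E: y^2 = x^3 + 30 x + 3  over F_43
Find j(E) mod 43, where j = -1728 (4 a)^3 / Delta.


Delta = -16(4 a^3 + 27 b^2) mod 43 = 23
-1728 * (4 a)^3 = -1728 * (4*30)^3 mod 43 = 27
j = 27 * 23^(-1) mod 43 = 18

j = 18 (mod 43)


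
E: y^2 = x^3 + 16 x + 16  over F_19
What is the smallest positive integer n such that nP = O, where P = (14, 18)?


Compute successive multiples of P until we hit O:
  1P = (14, 18)
  2P = (14, 1)
  3P = O

ord(P) = 3


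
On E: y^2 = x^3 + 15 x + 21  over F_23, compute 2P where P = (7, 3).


Doubling: s = (3 x1^2 + a) / (2 y1)
s = (3*7^2 + 15) / (2*3) mod 23 = 4
x3 = s^2 - 2 x1 mod 23 = 4^2 - 2*7 = 2
y3 = s (x1 - x3) - y1 mod 23 = 4 * (7 - 2) - 3 = 17

2P = (2, 17)


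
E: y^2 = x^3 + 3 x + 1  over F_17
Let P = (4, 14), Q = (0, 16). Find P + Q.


P != Q, so use the chord formula.
s = (y2 - y1) / (x2 - x1) = (2) / (13) mod 17 = 8
x3 = s^2 - x1 - x2 mod 17 = 8^2 - 4 - 0 = 9
y3 = s (x1 - x3) - y1 mod 17 = 8 * (4 - 9) - 14 = 14

P + Q = (9, 14)


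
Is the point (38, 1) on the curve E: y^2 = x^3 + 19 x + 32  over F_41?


Check whether y^2 = x^3 + 19 x + 32 (mod 41) for (x, y) = (38, 1).
LHS: y^2 = 1^2 mod 41 = 1
RHS: x^3 + 19 x + 32 = 38^3 + 19*38 + 32 mod 41 = 30
LHS != RHS

No, not on the curve


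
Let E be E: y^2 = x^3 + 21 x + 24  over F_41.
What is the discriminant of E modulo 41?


4 a^3 + 27 b^2 = 4*21^3 + 27*24^2 = 37044 + 15552 = 52596
Delta = -16 * (52596) = -841536
Delta mod 41 = 30

Delta = 30 (mod 41)


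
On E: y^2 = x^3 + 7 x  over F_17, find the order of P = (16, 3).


Compute successive multiples of P until we hit O:
  1P = (16, 3)
  2P = (1, 5)
  3P = (1, 12)
  4P = (16, 14)
  5P = O

ord(P) = 5


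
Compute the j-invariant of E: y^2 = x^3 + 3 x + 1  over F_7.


Delta = -16(4 a^3 + 27 b^2) mod 7 = 3
-1728 * (4 a)^3 = -1728 * (4*3)^3 mod 7 = 6
j = 6 * 3^(-1) mod 7 = 2

j = 2 (mod 7)


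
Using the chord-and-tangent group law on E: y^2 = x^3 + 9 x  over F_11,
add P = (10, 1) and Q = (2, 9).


P != Q, so use the chord formula.
s = (y2 - y1) / (x2 - x1) = (8) / (3) mod 11 = 10
x3 = s^2 - x1 - x2 mod 11 = 10^2 - 10 - 2 = 0
y3 = s (x1 - x3) - y1 mod 11 = 10 * (10 - 0) - 1 = 0

P + Q = (0, 0)


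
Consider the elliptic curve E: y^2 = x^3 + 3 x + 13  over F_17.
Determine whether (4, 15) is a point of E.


Check whether y^2 = x^3 + 3 x + 13 (mod 17) for (x, y) = (4, 15).
LHS: y^2 = 15^2 mod 17 = 4
RHS: x^3 + 3 x + 13 = 4^3 + 3*4 + 13 mod 17 = 4
LHS = RHS

Yes, on the curve


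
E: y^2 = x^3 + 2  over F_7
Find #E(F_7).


For each x in F_7, count y with y^2 = x^3 + 0 x + 2 mod 7:
  x = 0: RHS = 2, y in [3, 4]  -> 2 point(s)
  x = 3: RHS = 1, y in [1, 6]  -> 2 point(s)
  x = 5: RHS = 1, y in [1, 6]  -> 2 point(s)
  x = 6: RHS = 1, y in [1, 6]  -> 2 point(s)
Affine points: 8. Add the point at infinity: total = 9.

#E(F_7) = 9


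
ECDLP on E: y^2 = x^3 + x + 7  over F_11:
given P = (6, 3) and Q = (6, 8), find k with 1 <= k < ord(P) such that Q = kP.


Enumerate multiples of P until we hit Q = (6, 8):
  1P = (6, 3)
  2P = (3, 2)
  3P = (7, 4)
  4P = (10, 4)
  5P = (4, 3)
  6P = (1, 8)
  7P = (5, 7)
  8P = (5, 4)
  9P = (1, 3)
  10P = (4, 8)
  11P = (10, 7)
  12P = (7, 7)
  13P = (3, 9)
  14P = (6, 8)
Match found at i = 14.

k = 14


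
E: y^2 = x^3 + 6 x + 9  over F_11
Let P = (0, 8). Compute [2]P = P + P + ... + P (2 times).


k = 2 = 10_2 (binary, LSB first: 01)
Double-and-add from P = (0, 8):
  bit 0 = 0: acc unchanged = O
  bit 1 = 1: acc = O + (1, 4) = (1, 4)

2P = (1, 4)


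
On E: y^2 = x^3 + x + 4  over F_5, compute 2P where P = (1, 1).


Doubling: s = (3 x1^2 + a) / (2 y1)
s = (3*1^2 + 1) / (2*1) mod 5 = 2
x3 = s^2 - 2 x1 mod 5 = 2^2 - 2*1 = 2
y3 = s (x1 - x3) - y1 mod 5 = 2 * (1 - 2) - 1 = 2

2P = (2, 2)


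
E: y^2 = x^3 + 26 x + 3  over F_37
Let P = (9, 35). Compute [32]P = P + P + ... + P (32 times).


k = 32 = 100000_2 (binary, LSB first: 000001)
Double-and-add from P = (9, 35):
  bit 0 = 0: acc unchanged = O
  bit 1 = 0: acc unchanged = O
  bit 2 = 0: acc unchanged = O
  bit 3 = 0: acc unchanged = O
  bit 4 = 0: acc unchanged = O
  bit 5 = 1: acc = O + (5, 6) = (5, 6)

32P = (5, 6)


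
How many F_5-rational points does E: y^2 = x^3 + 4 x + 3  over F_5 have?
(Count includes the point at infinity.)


For each x in F_5, count y with y^2 = x^3 + 4 x + 3 mod 5:
  x = 2: RHS = 4, y in [2, 3]  -> 2 point(s)
Affine points: 2. Add the point at infinity: total = 3.

#E(F_5) = 3


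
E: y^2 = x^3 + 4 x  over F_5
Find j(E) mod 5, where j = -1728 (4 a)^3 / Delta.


Delta = -16(4 a^3 + 27 b^2) mod 5 = 4
-1728 * (4 a)^3 = -1728 * (4*4)^3 mod 5 = 2
j = 2 * 4^(-1) mod 5 = 3

j = 3 (mod 5)


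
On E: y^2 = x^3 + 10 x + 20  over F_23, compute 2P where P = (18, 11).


Doubling: s = (3 x1^2 + a) / (2 y1)
s = (3*18^2 + 10) / (2*11) mod 23 = 7
x3 = s^2 - 2 x1 mod 23 = 7^2 - 2*18 = 13
y3 = s (x1 - x3) - y1 mod 23 = 7 * (18 - 13) - 11 = 1

2P = (13, 1)


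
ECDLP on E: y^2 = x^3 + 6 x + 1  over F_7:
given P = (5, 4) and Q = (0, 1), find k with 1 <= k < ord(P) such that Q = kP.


Enumerate multiples of P until we hit Q = (0, 1):
  1P = (5, 4)
  2P = (6, 6)
  3P = (0, 6)
  4P = (3, 5)
  5P = (1, 1)
  6P = (2, 0)
  7P = (1, 6)
  8P = (3, 2)
  9P = (0, 1)
Match found at i = 9.

k = 9


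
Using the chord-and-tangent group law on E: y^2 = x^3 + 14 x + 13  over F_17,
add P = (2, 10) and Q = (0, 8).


P != Q, so use the chord formula.
s = (y2 - y1) / (x2 - x1) = (15) / (15) mod 17 = 1
x3 = s^2 - x1 - x2 mod 17 = 1^2 - 2 - 0 = 16
y3 = s (x1 - x3) - y1 mod 17 = 1 * (2 - 16) - 10 = 10

P + Q = (16, 10)


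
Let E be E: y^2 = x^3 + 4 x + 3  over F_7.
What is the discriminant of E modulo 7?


4 a^3 + 27 b^2 = 4*4^3 + 27*3^2 = 256 + 243 = 499
Delta = -16 * (499) = -7984
Delta mod 7 = 3

Delta = 3 (mod 7)


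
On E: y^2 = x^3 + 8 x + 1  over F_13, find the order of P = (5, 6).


Compute successive multiples of P until we hit O:
  1P = (5, 6)
  2P = (2, 5)
  3P = (9, 10)
  4P = (0, 12)
  5P = (11, 9)
  6P = (7, 6)
  7P = (1, 7)
  8P = (3, 0)
  ... (continuing to 16P)
  16P = O

ord(P) = 16


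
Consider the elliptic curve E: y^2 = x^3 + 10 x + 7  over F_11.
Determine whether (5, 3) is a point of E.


Check whether y^2 = x^3 + 10 x + 7 (mod 11) for (x, y) = (5, 3).
LHS: y^2 = 3^2 mod 11 = 9
RHS: x^3 + 10 x + 7 = 5^3 + 10*5 + 7 mod 11 = 6
LHS != RHS

No, not on the curve


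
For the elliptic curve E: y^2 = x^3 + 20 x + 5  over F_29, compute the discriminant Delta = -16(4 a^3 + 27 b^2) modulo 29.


4 a^3 + 27 b^2 = 4*20^3 + 27*5^2 = 32000 + 675 = 32675
Delta = -16 * (32675) = -522800
Delta mod 29 = 12

Delta = 12 (mod 29)


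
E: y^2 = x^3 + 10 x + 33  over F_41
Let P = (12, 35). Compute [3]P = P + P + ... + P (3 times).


k = 3 = 11_2 (binary, LSB first: 11)
Double-and-add from P = (12, 35):
  bit 0 = 1: acc = O + (12, 35) = (12, 35)
  bit 1 = 1: acc = (12, 35) + (15, 14) = (22, 35)

3P = (22, 35)


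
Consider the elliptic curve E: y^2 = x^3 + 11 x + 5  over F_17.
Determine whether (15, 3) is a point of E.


Check whether y^2 = x^3 + 11 x + 5 (mod 17) for (x, y) = (15, 3).
LHS: y^2 = 3^2 mod 17 = 9
RHS: x^3 + 11 x + 5 = 15^3 + 11*15 + 5 mod 17 = 9
LHS = RHS

Yes, on the curve


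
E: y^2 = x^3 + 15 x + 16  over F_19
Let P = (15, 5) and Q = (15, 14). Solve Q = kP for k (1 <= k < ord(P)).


Enumerate multiples of P until we hit Q = (15, 14):
  1P = (15, 5)
  2P = (0, 4)
  3P = (10, 8)
  4P = (5, 8)
  5P = (16, 1)
  6P = (4, 8)
  7P = (4, 11)
  8P = (16, 18)
  9P = (5, 11)
  10P = (10, 11)
  11P = (0, 15)
  12P = (15, 14)
Match found at i = 12.

k = 12


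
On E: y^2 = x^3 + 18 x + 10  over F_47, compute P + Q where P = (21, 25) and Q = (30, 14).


P != Q, so use the chord formula.
s = (y2 - y1) / (x2 - x1) = (36) / (9) mod 47 = 4
x3 = s^2 - x1 - x2 mod 47 = 4^2 - 21 - 30 = 12
y3 = s (x1 - x3) - y1 mod 47 = 4 * (21 - 12) - 25 = 11

P + Q = (12, 11)


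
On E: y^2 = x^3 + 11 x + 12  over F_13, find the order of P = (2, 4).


Compute successive multiples of P until we hit O:
  1P = (2, 4)
  2P = (0, 5)
  3P = (8, 12)
  4P = (12, 0)
  5P = (8, 1)
  6P = (0, 8)
  7P = (2, 9)
  8P = O

ord(P) = 8


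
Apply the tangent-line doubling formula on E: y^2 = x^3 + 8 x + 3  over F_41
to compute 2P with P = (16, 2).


Doubling: s = (3 x1^2 + a) / (2 y1)
s = (3*16^2 + 8) / (2*2) mod 41 = 30
x3 = s^2 - 2 x1 mod 41 = 30^2 - 2*16 = 7
y3 = s (x1 - x3) - y1 mod 41 = 30 * (16 - 7) - 2 = 22

2P = (7, 22)


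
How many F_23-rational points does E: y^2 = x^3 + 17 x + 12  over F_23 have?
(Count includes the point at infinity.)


For each x in F_23, count y with y^2 = x^3 + 17 x + 12 mod 23:
  x = 0: RHS = 12, y in [9, 14]  -> 2 point(s)
  x = 2: RHS = 8, y in [10, 13]  -> 2 point(s)
  x = 4: RHS = 6, y in [11, 12]  -> 2 point(s)
  x = 6: RHS = 8, y in [10, 13]  -> 2 point(s)
  x = 8: RHS = 16, y in [4, 19]  -> 2 point(s)
  x = 10: RHS = 9, y in [3, 20]  -> 2 point(s)
  x = 11: RHS = 12, y in [9, 14]  -> 2 point(s)
  x = 12: RHS = 12, y in [9, 14]  -> 2 point(s)
  x = 14: RHS = 4, y in [2, 21]  -> 2 point(s)
  x = 15: RHS = 8, y in [10, 13]  -> 2 point(s)
  x = 17: RHS = 16, y in [4, 19]  -> 2 point(s)
  x = 18: RHS = 9, y in [3, 20]  -> 2 point(s)
  x = 19: RHS = 18, y in [8, 15]  -> 2 point(s)
  x = 20: RHS = 3, y in [7, 16]  -> 2 point(s)
  x = 21: RHS = 16, y in [4, 19]  -> 2 point(s)
Affine points: 30. Add the point at infinity: total = 31.

#E(F_23) = 31


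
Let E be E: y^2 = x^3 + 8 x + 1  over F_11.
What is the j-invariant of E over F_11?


Delta = -16(4 a^3 + 27 b^2) mod 11 = 9
-1728 * (4 a)^3 = -1728 * (4*8)^3 mod 11 = 1
j = 1 * 9^(-1) mod 11 = 5

j = 5 (mod 11)


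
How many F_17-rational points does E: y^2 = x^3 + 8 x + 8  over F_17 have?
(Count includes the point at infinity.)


For each x in F_17, count y with y^2 = x^3 + 8 x + 8 mod 17:
  x = 0: RHS = 8, y in [5, 12]  -> 2 point(s)
  x = 1: RHS = 0, y in [0]  -> 1 point(s)
  x = 2: RHS = 15, y in [7, 10]  -> 2 point(s)
  x = 3: RHS = 8, y in [5, 12]  -> 2 point(s)
  x = 4: RHS = 2, y in [6, 11]  -> 2 point(s)
  x = 6: RHS = 0, y in [0]  -> 1 point(s)
  x = 7: RHS = 16, y in [4, 13]  -> 2 point(s)
  x = 10: RHS = 0, y in [0]  -> 1 point(s)
  x = 11: RHS = 16, y in [4, 13]  -> 2 point(s)
  x = 12: RHS = 13, y in [8, 9]  -> 2 point(s)
  x = 14: RHS = 8, y in [5, 12]  -> 2 point(s)
  x = 15: RHS = 1, y in [1, 16]  -> 2 point(s)
  x = 16: RHS = 16, y in [4, 13]  -> 2 point(s)
Affine points: 23. Add the point at infinity: total = 24.

#E(F_17) = 24


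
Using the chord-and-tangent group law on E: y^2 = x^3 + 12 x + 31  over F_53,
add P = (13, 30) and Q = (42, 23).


P != Q, so use the chord formula.
s = (y2 - y1) / (x2 - x1) = (46) / (29) mod 53 = 29
x3 = s^2 - x1 - x2 mod 53 = 29^2 - 13 - 42 = 44
y3 = s (x1 - x3) - y1 mod 53 = 29 * (13 - 44) - 30 = 25

P + Q = (44, 25)


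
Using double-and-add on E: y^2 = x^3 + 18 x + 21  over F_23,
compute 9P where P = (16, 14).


k = 9 = 1001_2 (binary, LSB first: 1001)
Double-and-add from P = (16, 14):
  bit 0 = 1: acc = O + (16, 14) = (16, 14)
  bit 1 = 0: acc unchanged = (16, 14)
  bit 2 = 0: acc unchanged = (16, 14)
  bit 3 = 1: acc = (16, 14) + (22, 5) = (16, 9)

9P = (16, 9)


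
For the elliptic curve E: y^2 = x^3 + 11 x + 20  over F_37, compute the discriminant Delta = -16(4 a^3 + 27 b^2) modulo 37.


4 a^3 + 27 b^2 = 4*11^3 + 27*20^2 = 5324 + 10800 = 16124
Delta = -16 * (16124) = -257984
Delta mod 37 = 17

Delta = 17 (mod 37)


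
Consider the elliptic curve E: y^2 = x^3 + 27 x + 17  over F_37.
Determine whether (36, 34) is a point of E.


Check whether y^2 = x^3 + 27 x + 17 (mod 37) for (x, y) = (36, 34).
LHS: y^2 = 34^2 mod 37 = 9
RHS: x^3 + 27 x + 17 = 36^3 + 27*36 + 17 mod 37 = 26
LHS != RHS

No, not on the curve


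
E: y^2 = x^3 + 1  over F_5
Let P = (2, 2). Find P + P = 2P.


Doubling: s = (3 x1^2 + a) / (2 y1)
s = (3*2^2 + 0) / (2*2) mod 5 = 3
x3 = s^2 - 2 x1 mod 5 = 3^2 - 2*2 = 0
y3 = s (x1 - x3) - y1 mod 5 = 3 * (2 - 0) - 2 = 4

2P = (0, 4)


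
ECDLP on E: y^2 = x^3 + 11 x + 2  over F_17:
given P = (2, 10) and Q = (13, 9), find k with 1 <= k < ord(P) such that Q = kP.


Enumerate multiples of P until we hit Q = (13, 9):
  1P = (2, 10)
  2P = (0, 11)
  3P = (11, 3)
  4P = (13, 8)
  5P = (4, 12)
  6P = (12, 14)
  7P = (12, 3)
  8P = (4, 5)
  9P = (13, 9)
Match found at i = 9.

k = 9


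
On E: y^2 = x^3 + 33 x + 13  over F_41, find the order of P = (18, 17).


Compute successive multiples of P until we hit O:
  1P = (18, 17)
  2P = (14, 12)
  3P = (8, 16)
  4P = (31, 35)
  5P = (24, 22)
  6P = (35, 3)
  7P = (4, 39)
  8P = (29, 12)
  ... (continuing to 46P)
  46P = O

ord(P) = 46


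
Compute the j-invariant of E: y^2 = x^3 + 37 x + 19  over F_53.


Delta = -16(4 a^3 + 27 b^2) mod 53 = 33
-1728 * (4 a)^3 = -1728 * (4*37)^3 mod 53 = 33
j = 33 * 33^(-1) mod 53 = 1

j = 1 (mod 53)


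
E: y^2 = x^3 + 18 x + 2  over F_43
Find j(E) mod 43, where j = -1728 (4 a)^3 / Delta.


Delta = -16(4 a^3 + 27 b^2) mod 43 = 27
-1728 * (4 a)^3 = -1728 * (4*18)^3 mod 43 = 22
j = 22 * 27^(-1) mod 43 = 4

j = 4 (mod 43)


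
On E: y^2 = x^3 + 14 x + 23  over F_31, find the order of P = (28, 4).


Compute successive multiples of P until we hit O:
  1P = (28, 4)
  2P = (25, 23)
  3P = (25, 8)
  4P = (28, 27)
  5P = O

ord(P) = 5


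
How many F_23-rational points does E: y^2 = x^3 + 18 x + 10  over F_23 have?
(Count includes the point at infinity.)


For each x in F_23, count y with y^2 = x^3 + 18 x + 10 mod 23:
  x = 1: RHS = 6, y in [11, 12]  -> 2 point(s)
  x = 2: RHS = 8, y in [10, 13]  -> 2 point(s)
  x = 4: RHS = 8, y in [10, 13]  -> 2 point(s)
  x = 5: RHS = 18, y in [8, 15]  -> 2 point(s)
  x = 6: RHS = 12, y in [9, 14]  -> 2 point(s)
  x = 9: RHS = 4, y in [2, 21]  -> 2 point(s)
  x = 13: RHS = 3, y in [7, 16]  -> 2 point(s)
  x = 14: RHS = 16, y in [4, 19]  -> 2 point(s)
  x = 16: RHS = 1, y in [1, 22]  -> 2 point(s)
  x = 17: RHS = 8, y in [10, 13]  -> 2 point(s)
  x = 18: RHS = 2, y in [5, 18]  -> 2 point(s)
  x = 19: RHS = 12, y in [9, 14]  -> 2 point(s)
  x = 21: RHS = 12, y in [9, 14]  -> 2 point(s)
Affine points: 26. Add the point at infinity: total = 27.

#E(F_23) = 27


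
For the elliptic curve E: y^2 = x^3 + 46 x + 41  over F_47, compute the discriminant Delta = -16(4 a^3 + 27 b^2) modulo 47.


4 a^3 + 27 b^2 = 4*46^3 + 27*41^2 = 389344 + 45387 = 434731
Delta = -16 * (434731) = -6955696
Delta mod 47 = 22

Delta = 22 (mod 47)


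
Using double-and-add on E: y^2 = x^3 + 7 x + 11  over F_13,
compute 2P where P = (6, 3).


k = 2 = 10_2 (binary, LSB first: 01)
Double-and-add from P = (6, 3):
  bit 0 = 0: acc unchanged = O
  bit 1 = 1: acc = O + (4, 5) = (4, 5)

2P = (4, 5)


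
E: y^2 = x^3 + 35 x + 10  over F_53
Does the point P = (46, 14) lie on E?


Check whether y^2 = x^3 + 35 x + 10 (mod 53) for (x, y) = (46, 14).
LHS: y^2 = 14^2 mod 53 = 37
RHS: x^3 + 35 x + 10 = 46^3 + 35*46 + 10 mod 53 = 5
LHS != RHS

No, not on the curve


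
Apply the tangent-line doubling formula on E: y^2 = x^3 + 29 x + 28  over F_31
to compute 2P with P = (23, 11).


Doubling: s = (3 x1^2 + a) / (2 y1)
s = (3*23^2 + 29) / (2*11) mod 31 = 3
x3 = s^2 - 2 x1 mod 31 = 3^2 - 2*23 = 25
y3 = s (x1 - x3) - y1 mod 31 = 3 * (23 - 25) - 11 = 14

2P = (25, 14)


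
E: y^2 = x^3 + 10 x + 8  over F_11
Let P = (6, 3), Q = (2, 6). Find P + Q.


P != Q, so use the chord formula.
s = (y2 - y1) / (x2 - x1) = (3) / (7) mod 11 = 2
x3 = s^2 - x1 - x2 mod 11 = 2^2 - 6 - 2 = 7
y3 = s (x1 - x3) - y1 mod 11 = 2 * (6 - 7) - 3 = 6

P + Q = (7, 6)


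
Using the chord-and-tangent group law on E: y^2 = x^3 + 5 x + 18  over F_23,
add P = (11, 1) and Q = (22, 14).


P != Q, so use the chord formula.
s = (y2 - y1) / (x2 - x1) = (13) / (11) mod 23 = 20
x3 = s^2 - x1 - x2 mod 23 = 20^2 - 11 - 22 = 22
y3 = s (x1 - x3) - y1 mod 23 = 20 * (11 - 22) - 1 = 9

P + Q = (22, 9)


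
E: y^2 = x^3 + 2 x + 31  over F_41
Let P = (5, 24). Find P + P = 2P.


Doubling: s = (3 x1^2 + a) / (2 y1)
s = (3*5^2 + 2) / (2*24) mod 41 = 11
x3 = s^2 - 2 x1 mod 41 = 11^2 - 2*5 = 29
y3 = s (x1 - x3) - y1 mod 41 = 11 * (5 - 29) - 24 = 40

2P = (29, 40)


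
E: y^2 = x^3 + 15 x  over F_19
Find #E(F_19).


For each x in F_19, count y with y^2 = x^3 + 15 x + 0 mod 19:
  x = 0: RHS = 0, y in [0]  -> 1 point(s)
  x = 1: RHS = 16, y in [4, 15]  -> 2 point(s)
  x = 2: RHS = 0, y in [0]  -> 1 point(s)
  x = 7: RHS = 11, y in [7, 12]  -> 2 point(s)
  x = 8: RHS = 5, y in [9, 10]  -> 2 point(s)
  x = 9: RHS = 9, y in [3, 16]  -> 2 point(s)
  x = 13: RHS = 17, y in [6, 13]  -> 2 point(s)
  x = 14: RHS = 9, y in [3, 16]  -> 2 point(s)
  x = 15: RHS = 9, y in [3, 16]  -> 2 point(s)
  x = 16: RHS = 4, y in [2, 17]  -> 2 point(s)
  x = 17: RHS = 0, y in [0]  -> 1 point(s)
Affine points: 19. Add the point at infinity: total = 20.

#E(F_19) = 20


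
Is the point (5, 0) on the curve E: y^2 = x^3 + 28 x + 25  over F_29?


Check whether y^2 = x^3 + 28 x + 25 (mod 29) for (x, y) = (5, 0).
LHS: y^2 = 0^2 mod 29 = 0
RHS: x^3 + 28 x + 25 = 5^3 + 28*5 + 25 mod 29 = 0
LHS = RHS

Yes, on the curve


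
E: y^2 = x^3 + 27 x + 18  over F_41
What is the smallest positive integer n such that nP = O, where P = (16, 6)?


Compute successive multiples of P until we hit O:
  1P = (16, 6)
  2P = (29, 4)
  3P = (5, 27)
  4P = (25, 0)
  5P = (5, 14)
  6P = (29, 37)
  7P = (16, 35)
  8P = O

ord(P) = 8
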